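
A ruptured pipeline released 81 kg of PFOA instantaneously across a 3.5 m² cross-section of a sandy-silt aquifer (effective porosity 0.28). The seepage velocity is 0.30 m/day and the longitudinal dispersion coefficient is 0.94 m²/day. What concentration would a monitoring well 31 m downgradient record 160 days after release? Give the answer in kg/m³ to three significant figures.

1.18 kg/m³

For an instantaneous plane source, C(x,t) = M/(n_e·A·√(4πDt)) · exp(−(x−vt)²/(4Dt)), with n_e·A the pore (flow) area.
Plume center vt = 0.30 × 160 = 48 m, so the well at 31 m is 17 m upgradient of the peak.
√(4πDt) = 43.47 m, giving peak height M/(n_e·A·√(4πDt)) = 81/(0.28 × 3.5 × 43.47) = 1.901 kg/m³.
(x−vt)²/(4Dt) = (-17)²/(4 × 0.94 × 160) = 0.4804; exp(−0.4804) = 0.6185.
C = 1.901 × 0.6185 = 1.18 kg/m³.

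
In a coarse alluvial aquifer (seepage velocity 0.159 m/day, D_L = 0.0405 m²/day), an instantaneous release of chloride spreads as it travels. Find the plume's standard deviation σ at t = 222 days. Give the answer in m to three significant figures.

4.24 m

Dispersive spreading gives a Gaussian with σ² = 2Dt; advection only shifts the center.
σ = √(2 × 0.0405 × 222) = 4.24 m.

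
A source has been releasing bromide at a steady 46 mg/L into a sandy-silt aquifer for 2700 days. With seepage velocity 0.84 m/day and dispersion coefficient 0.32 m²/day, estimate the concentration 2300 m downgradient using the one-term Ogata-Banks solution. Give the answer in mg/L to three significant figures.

For a continuous step input, C/C₀ ≈ ½·erfc((x−vt)/(2√(Dt))).
vt = 0.84 × 2700 = 2268 m and 2√(Dt) = 2√(0.32 × 2700) = 58.79 m.
Argument (x−vt)/(2√(Dt)) = (2300 − 2268)/58.79 = 0.5443; ½·erfc(0.5443) = 0.2207.
C = 46 × 0.2207 = 10.2 mg/L.

10.2 mg/L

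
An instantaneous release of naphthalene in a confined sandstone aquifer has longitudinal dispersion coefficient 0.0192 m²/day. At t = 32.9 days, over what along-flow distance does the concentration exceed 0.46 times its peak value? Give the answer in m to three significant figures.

The plume is Gaussian with σ = √(2Dt) = √(2 × 0.0192 × 32.9) = 1.124 m.
C/C_peak = exp(−Δx²/(2σ²)) = 0.46 ⇒ Δx = σ·√(−2 ln 0.46) = 1.124 × 1.246 = 1.401 m.
Width = 2Δx = 2.80 m.

2.80 m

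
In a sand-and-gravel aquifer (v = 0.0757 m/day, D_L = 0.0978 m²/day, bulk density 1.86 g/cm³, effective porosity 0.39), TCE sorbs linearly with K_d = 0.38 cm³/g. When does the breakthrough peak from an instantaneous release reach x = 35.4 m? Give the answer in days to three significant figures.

1270 days

Retardation factor R = 1 + ρ_b·K_d/n = 1 + 1.86 × 0.38/0.39 = 2.812.
Sorption retards both mechanisms: v_R = v/R = 0.02692 m/day, D_R = D/R = 0.03478 m²/day.
Peak time from v_R²t² + 2D_R t − x² = 0: t = (√(D_R² + v_R²x²) − D_R)/v_R².
√(D_R² + v_R²x²) = √(0.03478² + 0.02692² × 35.4²) = 0.9536; v_R² = 0.0007247.
t = (0.9536 − 0.03478)/0.0007247 = 1270 days.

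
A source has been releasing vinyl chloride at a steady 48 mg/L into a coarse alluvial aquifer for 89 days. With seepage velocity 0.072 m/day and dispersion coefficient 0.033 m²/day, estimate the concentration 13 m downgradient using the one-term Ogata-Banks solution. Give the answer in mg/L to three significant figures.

For a continuous step input, C/C₀ ≈ ½·erfc((x−vt)/(2√(Dt))).
vt = 0.072 × 89 = 6.408 m and 2√(Dt) = 2√(0.033 × 89) = 3.428 m.
Argument (x−vt)/(2√(Dt)) = (13 − 6.408)/3.428 = 1.923; ½·erfc(1.923) = 0.003269.
C = 48 × 0.003269 = 0.157 mg/L.

0.157 mg/L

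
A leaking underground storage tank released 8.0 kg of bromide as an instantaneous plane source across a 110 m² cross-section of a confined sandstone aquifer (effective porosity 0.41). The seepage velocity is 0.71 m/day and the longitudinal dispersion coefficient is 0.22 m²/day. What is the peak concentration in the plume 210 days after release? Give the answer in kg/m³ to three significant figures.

0.00736 kg/m³

The peak of an instantaneous 1D plume sits at x = vt; there the Gaussian factor is 1 and C_max = M/(n_e·A·√(4πDt)), where n_e·A is the pore area the mass is dissolved in.
√(4πDt) = √(4π × 0.22 × 210) = 24.09 m, so C_max = 8.0/(0.41 × 110 × 24.09) = 0.00736 kg/m³.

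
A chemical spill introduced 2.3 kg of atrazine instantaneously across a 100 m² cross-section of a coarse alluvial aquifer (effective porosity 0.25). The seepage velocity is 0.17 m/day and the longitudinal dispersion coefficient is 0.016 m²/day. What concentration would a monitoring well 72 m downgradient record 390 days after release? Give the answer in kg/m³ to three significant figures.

0.00283 kg/m³

For an instantaneous plane source, C(x,t) = M/(n_e·A·√(4πDt)) · exp(−(x−vt)²/(4Dt)), with n_e·A the pore (flow) area.
Plume center vt = 0.17 × 390 = 66.3 m, so the well at 72 m is 5.7 m downgradient of the peak.
√(4πDt) = 8.855 m, giving peak height M/(n_e·A·√(4πDt)) = 2.3/(0.25 × 100 × 8.855) = 0.01039 kg/m³.
(x−vt)²/(4Dt) = (5.7)²/(4 × 0.016 × 390) = 1.302; exp(−1.302) = 0.2720.
C = 0.01039 × 0.2720 = 0.00283 kg/m³.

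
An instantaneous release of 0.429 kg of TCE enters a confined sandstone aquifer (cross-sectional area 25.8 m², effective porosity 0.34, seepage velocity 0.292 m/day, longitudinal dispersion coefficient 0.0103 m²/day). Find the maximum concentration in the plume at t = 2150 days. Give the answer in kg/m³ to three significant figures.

The peak of an instantaneous 1D plume sits at x = vt; there the Gaussian factor is 1 and C_max = M/(n_e·A·√(4πDt)), where n_e·A is the pore area the mass is dissolved in.
√(4πDt) = √(4π × 0.0103 × 2150) = 16.68 m, so C_max = 0.429/(0.34 × 25.8 × 16.68) = 0.00293 kg/m³.

0.00293 kg/m³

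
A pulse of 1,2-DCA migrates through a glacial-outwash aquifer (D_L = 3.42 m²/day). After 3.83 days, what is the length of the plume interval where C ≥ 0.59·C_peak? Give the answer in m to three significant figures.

10.5 m

The plume is Gaussian with σ = √(2Dt) = √(2 × 3.42 × 3.83) = 5.118 m.
C/C_peak = exp(−Δx²/(2σ²)) = 0.59 ⇒ Δx = σ·√(−2 ln 0.59) = 5.118 × 1.027 = 5.256 m.
Width = 2Δx = 10.5 m.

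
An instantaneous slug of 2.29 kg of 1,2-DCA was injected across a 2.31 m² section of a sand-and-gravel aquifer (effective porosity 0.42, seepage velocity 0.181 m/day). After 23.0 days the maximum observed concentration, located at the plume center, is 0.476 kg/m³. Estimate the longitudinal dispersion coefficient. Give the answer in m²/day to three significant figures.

0.0851 m²/day

At the plume center C_max = M/(n_e·A·√(4πDt)), so D = M²/(4πt·(n_e·A·C_max)²).
n_e·A·C_max = 0.42 × 2.31 × 0.476 = 0.4618 kg/m.
D = 2.29²/(4π × 23.0 × 0.4618²) = 0.0851 m²/day.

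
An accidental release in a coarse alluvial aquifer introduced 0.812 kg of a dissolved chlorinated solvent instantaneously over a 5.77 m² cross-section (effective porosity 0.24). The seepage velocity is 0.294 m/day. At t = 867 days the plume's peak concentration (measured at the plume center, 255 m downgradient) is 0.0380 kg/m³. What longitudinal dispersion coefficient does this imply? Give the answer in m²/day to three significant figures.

0.0219 m²/day

At the plume center C_max = M/(n_e·A·√(4πDt)), so D = M²/(4πt·(n_e·A·C_max)²).
n_e·A·C_max = 0.24 × 5.77 × 0.0380 = 0.05262 kg/m.
D = 0.812²/(4π × 867 × 0.05262²) = 0.0219 m²/day.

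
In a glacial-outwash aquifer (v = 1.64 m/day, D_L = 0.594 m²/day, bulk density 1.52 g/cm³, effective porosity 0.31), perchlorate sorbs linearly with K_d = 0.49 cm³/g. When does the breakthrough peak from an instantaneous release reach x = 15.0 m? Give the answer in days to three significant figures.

Retardation factor R = 1 + ρ_b·K_d/n = 1 + 1.52 × 0.49/0.31 = 3.403.
Sorption retards both mechanisms: v_R = v/R = 0.4819 m/day, D_R = D/R = 0.1746 m²/day.
Peak time from v_R²t² + 2D_R t − x² = 0: t = (√(D_R² + v_R²x²) − D_R)/v_R².
√(D_R² + v_R²x²) = √(0.1746² + 0.4819² × 15.0²) = 7.231; v_R² = 0.2322.
t = (7.231 − 0.1746)/0.2322 = 30.4 days.

30.4 days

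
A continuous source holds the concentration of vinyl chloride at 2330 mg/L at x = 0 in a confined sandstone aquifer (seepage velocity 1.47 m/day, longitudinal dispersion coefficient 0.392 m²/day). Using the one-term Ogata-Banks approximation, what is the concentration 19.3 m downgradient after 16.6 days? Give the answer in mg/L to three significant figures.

2150 mg/L

For a continuous step input, C/C₀ ≈ ½·erfc((x−vt)/(2√(Dt))).
vt = 1.47 × 16.6 = 24.402 m and 2√(Dt) = 2√(0.392 × 16.6) = 5.102 m.
Argument (x−vt)/(2√(Dt)) = (19.3 − 24.402)/5.102 = -1.000; ½·erfc(-1.000) = 0.9214.
C = 2330 × 0.9214 = 2150 mg/L.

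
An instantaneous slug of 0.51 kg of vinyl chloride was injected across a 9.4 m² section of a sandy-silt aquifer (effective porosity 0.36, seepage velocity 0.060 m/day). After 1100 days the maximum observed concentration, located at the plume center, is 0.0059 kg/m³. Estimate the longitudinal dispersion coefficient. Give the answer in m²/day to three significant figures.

At the plume center C_max = M/(n_e·A·√(4πDt)), so D = M²/(4πt·(n_e·A·C_max)²).
n_e·A·C_max = 0.36 × 9.4 × 0.0059 = 0.01997 kg/m.
D = 0.51²/(4π × 1100 × 0.01997²) = 0.0472 m²/day.

0.0472 m²/day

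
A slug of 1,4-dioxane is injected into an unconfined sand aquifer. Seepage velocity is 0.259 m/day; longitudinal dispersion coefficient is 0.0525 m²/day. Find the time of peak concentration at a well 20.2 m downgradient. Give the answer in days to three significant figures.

For the 1D instantaneous-source solution, setting ∂C/∂t = 0 at fixed x gives v²t² + 2Dt − x² = 0, so t = (√(D² + v²x²) − D)/v².
√(D² + v²x²) = √(0.0525² + 0.259² × 20.2²) = 5.232; v² = 0.067081.
t = (5.232 − 0.0525)/0.067081 = 77.2 days (vs. the pure-advection estimate x/v = 78.0 d).

77.2 days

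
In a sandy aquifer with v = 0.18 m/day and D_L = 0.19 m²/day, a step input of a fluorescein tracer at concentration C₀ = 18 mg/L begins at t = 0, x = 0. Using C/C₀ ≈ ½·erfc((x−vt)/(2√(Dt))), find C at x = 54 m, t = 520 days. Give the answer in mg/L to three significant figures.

For a continuous step input, C/C₀ ≈ ½·erfc((x−vt)/(2√(Dt))).
vt = 0.18 × 520 = 93.6 m and 2√(Dt) = 2√(0.19 × 520) = 19.88 m.
Argument (x−vt)/(2√(Dt)) = (54 − 93.6)/19.88 = -1.992; ½·erfc(-1.992) = 0.9976.
C = 18 × 0.9976 = 18.0 mg/L.

18.0 mg/L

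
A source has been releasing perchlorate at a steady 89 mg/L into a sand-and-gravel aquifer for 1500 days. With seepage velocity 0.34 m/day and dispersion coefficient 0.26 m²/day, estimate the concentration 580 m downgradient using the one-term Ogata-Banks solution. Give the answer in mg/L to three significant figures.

For a continuous step input, C/C₀ ≈ ½·erfc((x−vt)/(2√(Dt))).
vt = 0.34 × 1500 = 510 m and 2√(Dt) = 2√(0.26 × 1500) = 39.50 m.
Argument (x−vt)/(2√(Dt)) = (580 − 510)/39.50 = 1.772; ½·erfc(1.772) = 0.006106.
C = 89 × 0.006106 = 0.543 mg/L.

0.543 mg/L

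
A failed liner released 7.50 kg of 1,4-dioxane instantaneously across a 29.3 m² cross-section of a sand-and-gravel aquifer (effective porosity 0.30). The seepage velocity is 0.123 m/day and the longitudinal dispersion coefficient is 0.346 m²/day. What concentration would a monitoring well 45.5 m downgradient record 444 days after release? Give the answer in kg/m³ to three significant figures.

0.0170 kg/m³

For an instantaneous plane source, C(x,t) = M/(n_e·A·√(4πDt)) · exp(−(x−vt)²/(4Dt)), with n_e·A the pore (flow) area.
Plume center vt = 0.123 × 444 = 54.612 m, so the well at 45.5 m is 9.112 m upgradient of the peak.
√(4πDt) = 43.94 m, giving peak height M/(n_e·A·√(4πDt)) = 7.50/(0.30 × 29.3 × 43.94) = 0.01942 kg/m³.
(x−vt)²/(4Dt) = (-9.112)²/(4 × 0.346 × 444) = 0.1351; exp(−0.1351) = 0.8736.
C = 0.01942 × 0.8736 = 0.0170 kg/m³.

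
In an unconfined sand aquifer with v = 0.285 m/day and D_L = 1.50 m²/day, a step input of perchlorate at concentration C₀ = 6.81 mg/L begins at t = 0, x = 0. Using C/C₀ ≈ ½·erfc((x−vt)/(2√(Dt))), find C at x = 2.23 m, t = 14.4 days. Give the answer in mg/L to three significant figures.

4.17 mg/L

For a continuous step input, C/C₀ ≈ ½·erfc((x−vt)/(2√(Dt))).
vt = 0.285 × 14.4 = 4.104 m and 2√(Dt) = 2√(1.50 × 14.4) = 9.295 m.
Argument (x−vt)/(2√(Dt)) = (2.23 − 4.104)/9.295 = -0.2016; ½·erfc(-0.2016) = 0.6122.
C = 6.81 × 0.6122 = 4.17 mg/L.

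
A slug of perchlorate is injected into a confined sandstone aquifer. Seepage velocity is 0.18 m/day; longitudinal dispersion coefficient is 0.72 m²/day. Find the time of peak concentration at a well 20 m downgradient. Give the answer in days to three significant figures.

91.1 days

For the 1D instantaneous-source solution, setting ∂C/∂t = 0 at fixed x gives v²t² + 2Dt − x² = 0, so t = (√(D² + v²x²) − D)/v².
√(D² + v²x²) = √(0.72² + 0.18² × 20²) = 3.671; v² = 0.0324.
t = (3.671 − 0.72)/0.0324 = 91.1 days (vs. the pure-advection estimate x/v = 111 d).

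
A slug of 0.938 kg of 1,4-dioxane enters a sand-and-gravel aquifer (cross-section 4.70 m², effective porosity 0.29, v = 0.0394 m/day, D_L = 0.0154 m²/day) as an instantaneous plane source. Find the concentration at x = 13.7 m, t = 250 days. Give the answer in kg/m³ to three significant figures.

0.0378 kg/m³

For an instantaneous plane source, C(x,t) = M/(n_e·A·√(4πDt)) · exp(−(x−vt)²/(4Dt)), with n_e·A the pore (flow) area.
Plume center vt = 0.0394 × 250 = 9.85 m, so the well at 13.7 m is 3.85 m downgradient of the peak.
√(4πDt) = 6.956 m, giving peak height M/(n_e·A·√(4πDt)) = 0.938/(0.29 × 4.70 × 6.956) = 0.09893 kg/m³.
(x−vt)²/(4Dt) = (3.85)²/(4 × 0.0154 × 250) = 0.9625; exp(−0.9625) = 0.3819.
C = 0.09893 × 0.3819 = 0.0378 kg/m³.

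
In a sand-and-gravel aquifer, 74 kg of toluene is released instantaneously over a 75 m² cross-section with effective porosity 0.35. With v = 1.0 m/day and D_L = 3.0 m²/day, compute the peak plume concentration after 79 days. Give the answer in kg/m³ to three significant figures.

0.0517 kg/m³

The peak of an instantaneous 1D plume sits at x = vt; there the Gaussian factor is 1 and C_max = M/(n_e·A·√(4πDt)), where n_e·A is the pore area the mass is dissolved in.
√(4πDt) = √(4π × 3.0 × 79) = 54.57 m, so C_max = 74/(0.35 × 75 × 54.57) = 0.0517 kg/m³.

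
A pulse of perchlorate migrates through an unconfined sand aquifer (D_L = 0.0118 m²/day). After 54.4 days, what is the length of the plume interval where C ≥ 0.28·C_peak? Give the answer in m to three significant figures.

The plume is Gaussian with σ = √(2Dt) = √(2 × 0.0118 × 54.4) = 1.133 m.
C/C_peak = exp(−Δx²/(2σ²)) = 0.28 ⇒ Δx = σ·√(−2 ln 0.28) = 1.133 × 1.596 = 1.808 m.
Width = 2Δx = 3.62 m.

3.62 m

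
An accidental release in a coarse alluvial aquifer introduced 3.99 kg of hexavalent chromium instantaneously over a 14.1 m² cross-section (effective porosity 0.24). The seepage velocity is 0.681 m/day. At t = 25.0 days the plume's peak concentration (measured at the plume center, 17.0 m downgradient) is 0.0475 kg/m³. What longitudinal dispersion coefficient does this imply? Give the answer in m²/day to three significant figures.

1.96 m²/day

At the plume center C_max = M/(n_e·A·√(4πDt)), so D = M²/(4πt·(n_e·A·C_max)²).
n_e·A·C_max = 0.24 × 14.1 × 0.0475 = 0.1607 kg/m.
D = 3.99²/(4π × 25.0 × 0.1607²) = 1.96 m²/day.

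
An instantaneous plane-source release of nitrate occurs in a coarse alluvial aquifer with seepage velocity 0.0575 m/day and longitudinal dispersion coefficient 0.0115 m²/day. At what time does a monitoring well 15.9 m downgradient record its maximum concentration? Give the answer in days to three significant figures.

For the 1D instantaneous-source solution, setting ∂C/∂t = 0 at fixed x gives v²t² + 2Dt − x² = 0, so t = (√(D² + v²x²) − D)/v².
√(D² + v²x²) = √(0.0115² + 0.0575² × 15.9²) = 0.9143; v² = 0.00330625.
t = (0.9143 − 0.0115)/0.00330625 = 273 days (vs. the pure-advection estimate x/v = 277 d).

273 days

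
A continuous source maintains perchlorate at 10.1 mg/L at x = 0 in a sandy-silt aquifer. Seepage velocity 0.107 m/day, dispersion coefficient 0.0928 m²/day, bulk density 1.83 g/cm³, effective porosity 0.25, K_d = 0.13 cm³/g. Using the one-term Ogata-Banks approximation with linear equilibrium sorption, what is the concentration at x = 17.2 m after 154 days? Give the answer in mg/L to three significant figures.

Retardation factor R = 1 + ρ_b·K_d/n = 1 + 1.83 × 0.13/0.25 = 1.952.
Sorption retards both mechanisms: v_R = v/R = 0.05482 m/day, D_R = D/R = 0.04754 m²/day.
v_R·t = 0.05482 × 154 = 8.44228 m; 2√(D_R t) = 5.412 m; argument = (17.2 − 8.44228)/5.412 = 1.618.
C = C₀ × ½·erfc(1.618) = 10.1 × 0.01106 = 0.112 mg/L.

0.112 mg/L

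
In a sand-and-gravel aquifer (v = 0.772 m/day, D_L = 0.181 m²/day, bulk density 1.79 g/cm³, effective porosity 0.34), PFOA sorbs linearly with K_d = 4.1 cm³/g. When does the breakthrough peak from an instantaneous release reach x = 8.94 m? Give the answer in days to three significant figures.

255 days

Retardation factor R = 1 + ρ_b·K_d/n = 1 + 1.79 × 4.1/0.34 = 22.59.
Sorption retards both mechanisms: v_R = v/R = 0.03417 m/day, D_R = D/R = 0.008012 m²/day.
Peak time from v_R²t² + 2D_R t − x² = 0: t = (√(D_R² + v_R²x²) − D_R)/v_R².
√(D_R² + v_R²x²) = √(0.008012² + 0.03417² × 8.94²) = 0.3056; v_R² = 0.001168.
t = (0.3056 − 0.008012)/0.001168 = 255 days.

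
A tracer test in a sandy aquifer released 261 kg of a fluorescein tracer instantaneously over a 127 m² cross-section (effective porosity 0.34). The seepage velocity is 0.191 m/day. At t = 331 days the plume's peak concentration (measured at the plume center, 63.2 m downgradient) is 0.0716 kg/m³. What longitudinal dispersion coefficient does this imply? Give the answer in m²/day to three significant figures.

At the plume center C_max = M/(n_e·A·√(4πDt)), so D = M²/(4πt·(n_e·A·C_max)²).
n_e·A·C_max = 0.34 × 127 × 0.0716 = 3.092 kg/m.
D = 261²/(4π × 331 × 3.092²) = 1.71 m²/day.

1.71 m²/day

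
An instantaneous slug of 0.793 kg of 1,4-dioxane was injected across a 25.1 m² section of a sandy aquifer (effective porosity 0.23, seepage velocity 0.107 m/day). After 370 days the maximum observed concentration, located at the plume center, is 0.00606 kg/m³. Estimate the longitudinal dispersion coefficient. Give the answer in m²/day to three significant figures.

0.111 m²/day

At the plume center C_max = M/(n_e·A·√(4πDt)), so D = M²/(4πt·(n_e·A·C_max)²).
n_e·A·C_max = 0.23 × 25.1 × 0.00606 = 0.03498 kg/m.
D = 0.793²/(4π × 370 × 0.03498²) = 0.111 m²/day.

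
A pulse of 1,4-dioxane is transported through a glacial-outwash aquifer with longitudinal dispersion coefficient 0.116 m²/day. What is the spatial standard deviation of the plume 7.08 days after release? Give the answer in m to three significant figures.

1.28 m

Dispersive spreading gives a Gaussian with σ² = 2Dt; advection only shifts the center.
σ = √(2 × 0.116 × 7.08) = 1.28 m.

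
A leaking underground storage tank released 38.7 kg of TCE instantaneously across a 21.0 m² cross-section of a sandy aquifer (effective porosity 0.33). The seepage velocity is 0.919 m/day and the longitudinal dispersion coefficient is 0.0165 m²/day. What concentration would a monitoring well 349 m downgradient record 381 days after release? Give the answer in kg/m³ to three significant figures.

For an instantaneous plane source, C(x,t) = M/(n_e·A·√(4πDt)) · exp(−(x−vt)²/(4Dt)), with n_e·A the pore (flow) area.
Plume center vt = 0.919 × 381 = 350.139 m, so the well at 349 m is 1.139 m upgradient of the peak.
√(4πDt) = 8.888 m, giving peak height M/(n_e·A·√(4πDt)) = 38.7/(0.33 × 21.0 × 8.888) = 0.6283 kg/m³.
(x−vt)²/(4Dt) = (-1.139)²/(4 × 0.0165 × 381) = 0.05159; exp(−0.05159) = 0.9497.
C = 0.6283 × 0.9497 = 0.597 kg/m³.

0.597 kg/m³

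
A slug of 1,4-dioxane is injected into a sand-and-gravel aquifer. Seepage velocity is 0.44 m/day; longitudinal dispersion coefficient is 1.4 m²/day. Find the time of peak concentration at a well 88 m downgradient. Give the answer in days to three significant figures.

193 days

For the 1D instantaneous-source solution, setting ∂C/∂t = 0 at fixed x gives v²t² + 2Dt − x² = 0, so t = (√(D² + v²x²) − D)/v².
√(D² + v²x²) = √(1.4² + 0.44² × 88²) = 38.75; v² = 0.1936.
t = (38.75 − 1.4)/0.1936 = 193 days (vs. the pure-advection estimate x/v = 200 d).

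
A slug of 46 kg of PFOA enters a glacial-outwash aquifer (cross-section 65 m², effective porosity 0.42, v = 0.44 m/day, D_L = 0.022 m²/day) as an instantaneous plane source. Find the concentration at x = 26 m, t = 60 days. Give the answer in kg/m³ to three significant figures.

0.401 kg/m³

For an instantaneous plane source, C(x,t) = M/(n_e·A·√(4πDt)) · exp(−(x−vt)²/(4Dt)), with n_e·A the pore (flow) area.
Plume center vt = 0.44 × 60 = 26.4 m, so the well at 26 m is 0.4 m upgradient of the peak.
√(4πDt) = 4.073 m, giving peak height M/(n_e·A·√(4πDt)) = 46/(0.42 × 65 × 4.073) = 0.4137 kg/m³.
(x−vt)²/(4Dt) = (-0.4)²/(4 × 0.022 × 60) = 0.03030; exp(−0.03030) = 0.9702.
C = 0.4137 × 0.9702 = 0.401 kg/m³.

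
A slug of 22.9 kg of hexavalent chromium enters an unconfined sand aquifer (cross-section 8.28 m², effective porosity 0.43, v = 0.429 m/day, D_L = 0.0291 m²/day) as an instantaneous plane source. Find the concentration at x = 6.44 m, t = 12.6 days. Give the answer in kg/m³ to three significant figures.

1.44 kg/m³

For an instantaneous plane source, C(x,t) = M/(n_e·A·√(4πDt)) · exp(−(x−vt)²/(4Dt)), with n_e·A the pore (flow) area.
Plume center vt = 0.429 × 12.6 = 5.4054 m, so the well at 6.44 m is 1.0346 m downgradient of the peak.
√(4πDt) = 2.147 m, giving peak height M/(n_e·A·√(4πDt)) = 22.9/(0.43 × 8.28 × 2.147) = 2.996 kg/m³.
(x−vt)²/(4Dt) = (1.0346)²/(4 × 0.0291 × 12.6) = 0.7298; exp(−0.7298) = 0.4820.
C = 2.996 × 0.4820 = 1.44 kg/m³.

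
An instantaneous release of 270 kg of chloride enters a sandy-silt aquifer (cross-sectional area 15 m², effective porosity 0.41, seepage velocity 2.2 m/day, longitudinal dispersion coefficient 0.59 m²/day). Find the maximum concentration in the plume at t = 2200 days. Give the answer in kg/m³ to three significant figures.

The peak of an instantaneous 1D plume sits at x = vt; there the Gaussian factor is 1 and C_max = M/(n_e·A·√(4πDt)), where n_e·A is the pore area the mass is dissolved in.
√(4πDt) = √(4π × 0.59 × 2200) = 127.7 m, so C_max = 270/(0.41 × 15 × 127.7) = 0.344 kg/m³.

0.344 kg/m³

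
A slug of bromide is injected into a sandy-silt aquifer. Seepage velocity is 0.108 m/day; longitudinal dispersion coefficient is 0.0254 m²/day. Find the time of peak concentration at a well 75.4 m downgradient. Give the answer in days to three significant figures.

For the 1D instantaneous-source solution, setting ∂C/∂t = 0 at fixed x gives v²t² + 2Dt − x² = 0, so t = (√(D² + v²x²) − D)/v².
√(D² + v²x²) = √(0.0254² + 0.108² × 75.4²) = 8.143; v² = 0.011664.
t = (8.143 − 0.0254)/0.011664 = 696 days (vs. the pure-advection estimate x/v = 698 d).

696 days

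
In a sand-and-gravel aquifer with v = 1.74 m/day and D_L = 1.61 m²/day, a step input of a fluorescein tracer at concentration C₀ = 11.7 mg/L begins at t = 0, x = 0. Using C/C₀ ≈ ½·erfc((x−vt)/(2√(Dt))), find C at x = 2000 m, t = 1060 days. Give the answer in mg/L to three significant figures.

0.0453 mg/L

For a continuous step input, C/C₀ ≈ ½·erfc((x−vt)/(2√(Dt))).
vt = 1.74 × 1060 = 1844.4 m and 2√(Dt) = 2√(1.61 × 1060) = 82.62 m.
Argument (x−vt)/(2√(Dt)) = (2000 − 1844.4)/82.62 = 1.883; ½·erfc(1.883) = 0.003873.
C = 11.7 × 0.003873 = 0.0453 mg/L.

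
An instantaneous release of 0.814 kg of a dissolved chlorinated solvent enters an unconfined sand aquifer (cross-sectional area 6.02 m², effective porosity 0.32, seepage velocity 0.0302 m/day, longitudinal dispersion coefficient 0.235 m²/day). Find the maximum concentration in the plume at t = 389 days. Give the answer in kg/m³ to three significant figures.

The peak of an instantaneous 1D plume sits at x = vt; there the Gaussian factor is 1 and C_max = M/(n_e·A·√(4πDt)), where n_e·A is the pore area the mass is dissolved in.
√(4πDt) = √(4π × 0.235 × 389) = 33.89 m, so C_max = 0.814/(0.32 × 6.02 × 33.89) = 0.0125 kg/m³.

0.0125 kg/m³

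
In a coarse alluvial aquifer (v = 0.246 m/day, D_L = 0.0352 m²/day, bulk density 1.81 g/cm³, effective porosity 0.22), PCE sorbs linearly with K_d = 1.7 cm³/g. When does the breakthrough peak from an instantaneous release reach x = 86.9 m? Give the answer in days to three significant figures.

Retardation factor R = 1 + ρ_b·K_d/n = 1 + 1.81 × 1.7/0.22 = 14.99.
Sorption retards both mechanisms: v_R = v/R = 0.01641 m/day, D_R = D/R = 0.002348 m²/day.
Peak time from v_R²t² + 2D_R t − x² = 0: t = (√(D_R² + v_R²x²) − D_R)/v_R².
√(D_R² + v_R²x²) = √(0.002348² + 0.01641² × 86.9²) = 1.426; v_R² = 0.0002693.
t = (1.426 − 0.002348)/0.0002693 = 5290 days.

5290 days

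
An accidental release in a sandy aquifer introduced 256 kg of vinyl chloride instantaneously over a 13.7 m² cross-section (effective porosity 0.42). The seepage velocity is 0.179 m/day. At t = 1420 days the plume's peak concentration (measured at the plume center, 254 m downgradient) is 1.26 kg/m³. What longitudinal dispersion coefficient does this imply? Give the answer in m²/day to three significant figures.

0.0699 m²/day

At the plume center C_max = M/(n_e·A·√(4πDt)), so D = M²/(4πt·(n_e·A·C_max)²).
n_e·A·C_max = 0.42 × 13.7 × 1.26 = 7.250 kg/m.
D = 256²/(4π × 1420 × 7.250²) = 0.0699 m²/day.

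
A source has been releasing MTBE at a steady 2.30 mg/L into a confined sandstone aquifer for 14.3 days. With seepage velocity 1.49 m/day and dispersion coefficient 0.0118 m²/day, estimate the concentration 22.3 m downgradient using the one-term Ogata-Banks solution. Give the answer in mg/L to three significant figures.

0.100 mg/L

For a continuous step input, C/C₀ ≈ ½·erfc((x−vt)/(2√(Dt))).
vt = 1.49 × 14.3 = 21.307 m and 2√(Dt) = 2√(0.0118 × 14.3) = 0.8216 m.
Argument (x−vt)/(2√(Dt)) = (22.3 − 21.307)/0.8216 = 1.209; ½·erfc(1.209) = 0.04365.
C = 2.30 × 0.04365 = 0.100 mg/L.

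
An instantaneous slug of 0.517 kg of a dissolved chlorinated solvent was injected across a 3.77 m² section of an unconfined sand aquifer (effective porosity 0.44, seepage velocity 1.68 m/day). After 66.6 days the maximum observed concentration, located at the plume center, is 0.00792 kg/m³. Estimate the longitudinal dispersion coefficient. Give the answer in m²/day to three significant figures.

1.85 m²/day

At the plume center C_max = M/(n_e·A·√(4πDt)), so D = M²/(4πt·(n_e·A·C_max)²).
n_e·A·C_max = 0.44 × 3.77 × 0.00792 = 0.01314 kg/m.
D = 0.517²/(4π × 66.6 × 0.01314²) = 1.85 m²/day.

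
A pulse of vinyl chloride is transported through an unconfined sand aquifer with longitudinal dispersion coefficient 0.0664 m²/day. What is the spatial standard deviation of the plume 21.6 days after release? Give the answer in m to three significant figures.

1.69 m

Dispersive spreading gives a Gaussian with σ² = 2Dt; advection only shifts the center.
σ = √(2 × 0.0664 × 21.6) = 1.69 m.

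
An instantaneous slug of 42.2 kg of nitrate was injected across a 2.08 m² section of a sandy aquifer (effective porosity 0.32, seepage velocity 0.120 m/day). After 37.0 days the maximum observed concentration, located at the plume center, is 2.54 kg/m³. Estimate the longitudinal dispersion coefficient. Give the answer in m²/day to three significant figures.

1.34 m²/day

At the plume center C_max = M/(n_e·A·√(4πDt)), so D = M²/(4πt·(n_e·A·C_max)²).
n_e·A·C_max = 0.32 × 2.08 × 2.54 = 1.691 kg/m.
D = 42.2²/(4π × 37.0 × 1.691²) = 1.34 m²/day.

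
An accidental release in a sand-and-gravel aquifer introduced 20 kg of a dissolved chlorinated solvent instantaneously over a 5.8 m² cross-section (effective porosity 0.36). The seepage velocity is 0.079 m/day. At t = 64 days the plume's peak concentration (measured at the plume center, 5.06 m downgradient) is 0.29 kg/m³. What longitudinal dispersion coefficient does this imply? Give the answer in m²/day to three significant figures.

1.36 m²/day

At the plume center C_max = M/(n_e·A·√(4πDt)), so D = M²/(4πt·(n_e·A·C_max)²).
n_e·A·C_max = 0.36 × 5.8 × 0.29 = 0.6055 kg/m.
D = 20²/(4π × 64 × 0.6055²) = 1.36 m²/day.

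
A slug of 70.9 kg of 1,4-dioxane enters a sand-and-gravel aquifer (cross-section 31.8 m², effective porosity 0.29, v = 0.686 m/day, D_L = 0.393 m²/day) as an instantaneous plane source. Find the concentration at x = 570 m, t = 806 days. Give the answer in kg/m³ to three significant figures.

0.0968 kg/m³

For an instantaneous plane source, C(x,t) = M/(n_e·A·√(4πDt)) · exp(−(x−vt)²/(4Dt)), with n_e·A the pore (flow) area.
Plume center vt = 0.686 × 806 = 552.916 m, so the well at 570 m is 17.084 m downgradient of the peak.
√(4πDt) = 63.09 m, giving peak height M/(n_e·A·√(4πDt)) = 70.9/(0.29 × 31.8 × 63.09) = 0.1219 kg/m³.
(x−vt)²/(4Dt) = (17.084)²/(4 × 0.393 × 806) = 0.2304; exp(−0.2304) = 0.7942.
C = 0.1219 × 0.7942 = 0.0968 kg/m³.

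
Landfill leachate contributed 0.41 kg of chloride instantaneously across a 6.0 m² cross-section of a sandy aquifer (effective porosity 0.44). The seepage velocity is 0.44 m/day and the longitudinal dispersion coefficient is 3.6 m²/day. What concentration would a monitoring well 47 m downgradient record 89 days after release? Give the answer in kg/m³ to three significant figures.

For an instantaneous plane source, C(x,t) = M/(n_e·A·√(4πDt)) · exp(−(x−vt)²/(4Dt)), with n_e·A the pore (flow) area.
Plume center vt = 0.44 × 89 = 39.16 m, so the well at 47 m is 7.84 m downgradient of the peak.
√(4πDt) = 63.45 m, giving peak height M/(n_e·A·√(4πDt)) = 0.41/(0.44 × 6.0 × 63.45) = 0.002448 kg/m³.
(x−vt)²/(4Dt) = (7.84)²/(4 × 3.6 × 89) = 0.04796; exp(−0.04796) = 0.9532.
C = 0.002448 × 0.9532 = 0.00233 kg/m³.

0.00233 kg/m³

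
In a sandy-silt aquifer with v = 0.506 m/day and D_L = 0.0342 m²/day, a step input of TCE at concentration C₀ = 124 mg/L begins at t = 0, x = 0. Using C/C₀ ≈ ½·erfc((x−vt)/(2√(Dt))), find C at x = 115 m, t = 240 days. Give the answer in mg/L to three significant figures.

117 mg/L

For a continuous step input, C/C₀ ≈ ½·erfc((x−vt)/(2√(Dt))).
vt = 0.506 × 240 = 121.44 m and 2√(Dt) = 2√(0.0342 × 240) = 5.730 m.
Argument (x−vt)/(2√(Dt)) = (115 − 121.44)/5.730 = -1.124; ½·erfc(-1.124) = 0.9440.
C = 124 × 0.9440 = 117 mg/L.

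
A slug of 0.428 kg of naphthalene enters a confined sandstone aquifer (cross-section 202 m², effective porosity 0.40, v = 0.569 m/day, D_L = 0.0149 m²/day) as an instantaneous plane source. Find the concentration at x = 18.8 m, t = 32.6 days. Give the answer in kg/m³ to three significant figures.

For an instantaneous plane source, C(x,t) = M/(n_e·A·√(4πDt)) · exp(−(x−vt)²/(4Dt)), with n_e·A the pore (flow) area.
Plume center vt = 0.569 × 32.6 = 18.5494 m, so the well at 18.8 m is 0.2506 m downgradient of the peak.
√(4πDt) = 2.471 m, giving peak height M/(n_e·A·√(4πDt)) = 0.428/(0.40 × 202 × 2.471) = 0.002144 kg/m³.
(x−vt)²/(4Dt) = (0.2506)²/(4 × 0.0149 × 32.6) = 0.03232; exp(−0.03232) = 0.9682.
C = 0.002144 × 0.9682 = 0.00208 kg/m³.

0.00208 kg/m³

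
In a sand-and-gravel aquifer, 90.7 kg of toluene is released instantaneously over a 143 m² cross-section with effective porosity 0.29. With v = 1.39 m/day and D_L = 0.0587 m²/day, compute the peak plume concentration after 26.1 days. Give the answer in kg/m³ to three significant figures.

The peak of an instantaneous 1D plume sits at x = vt; there the Gaussian factor is 1 and C_max = M/(n_e·A·√(4πDt)), where n_e·A is the pore area the mass is dissolved in.
√(4πDt) = √(4π × 0.0587 × 26.1) = 4.388 m, so C_max = 90.7/(0.29 × 143 × 4.388) = 0.498 kg/m³.

0.498 kg/m³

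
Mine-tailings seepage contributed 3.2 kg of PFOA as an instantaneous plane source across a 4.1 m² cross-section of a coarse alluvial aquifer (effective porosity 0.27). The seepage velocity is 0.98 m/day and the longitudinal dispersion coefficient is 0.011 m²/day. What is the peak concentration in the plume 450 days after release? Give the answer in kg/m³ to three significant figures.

The peak of an instantaneous 1D plume sits at x = vt; there the Gaussian factor is 1 and C_max = M/(n_e·A·√(4πDt)), where n_e·A is the pore area the mass is dissolved in.
√(4πDt) = √(4π × 0.011 × 450) = 7.887 m, so C_max = 3.2/(0.27 × 4.1 × 7.887) = 0.367 kg/m³.

0.367 kg/m³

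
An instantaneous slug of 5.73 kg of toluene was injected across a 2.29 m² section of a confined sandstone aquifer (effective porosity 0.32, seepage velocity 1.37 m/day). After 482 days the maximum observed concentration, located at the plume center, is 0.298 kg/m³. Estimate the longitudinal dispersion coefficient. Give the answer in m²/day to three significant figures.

At the plume center C_max = M/(n_e·A·√(4πDt)), so D = M²/(4πt·(n_e·A·C_max)²).
n_e·A·C_max = 0.32 × 2.29 × 0.298 = 0.2184 kg/m.
D = 5.73²/(4π × 482 × 0.2184²) = 0.114 m²/day.

0.114 m²/day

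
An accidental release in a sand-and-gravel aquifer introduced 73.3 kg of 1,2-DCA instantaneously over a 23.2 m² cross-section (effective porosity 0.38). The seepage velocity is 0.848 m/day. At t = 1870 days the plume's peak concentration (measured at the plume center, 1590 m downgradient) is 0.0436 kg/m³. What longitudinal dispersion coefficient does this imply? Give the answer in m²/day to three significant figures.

1.55 m²/day

At the plume center C_max = M/(n_e·A·√(4πDt)), so D = M²/(4πt·(n_e·A·C_max)²).
n_e·A·C_max = 0.38 × 23.2 × 0.0436 = 0.3844 kg/m.
D = 73.3²/(4π × 1870 × 0.3844²) = 1.55 m²/day.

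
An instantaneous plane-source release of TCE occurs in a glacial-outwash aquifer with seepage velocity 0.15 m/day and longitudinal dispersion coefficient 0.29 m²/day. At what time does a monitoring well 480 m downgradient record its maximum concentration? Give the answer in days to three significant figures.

For the 1D instantaneous-source solution, setting ∂C/∂t = 0 at fixed x gives v²t² + 2Dt − x² = 0, so t = (√(D² + v²x²) − D)/v².
√(D² + v²x²) = √(0.29² + 0.15² × 480²) = 72.00; v² = 0.0225.
t = (72.00 − 0.29)/0.0225 = 3190 days (vs. the pure-advection estimate x/v = 3200 d).

3190 days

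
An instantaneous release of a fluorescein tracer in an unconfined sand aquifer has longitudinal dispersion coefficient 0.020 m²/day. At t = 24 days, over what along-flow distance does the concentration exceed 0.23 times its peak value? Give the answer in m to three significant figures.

3.36 m

The plume is Gaussian with σ = √(2Dt) = √(2 × 0.020 × 24) = 0.9798 m.
C/C_peak = exp(−Δx²/(2σ²)) = 0.23 ⇒ Δx = σ·√(−2 ln 0.23) = 0.9798 × 1.714 = 1.679 m.
Width = 2Δx = 3.36 m.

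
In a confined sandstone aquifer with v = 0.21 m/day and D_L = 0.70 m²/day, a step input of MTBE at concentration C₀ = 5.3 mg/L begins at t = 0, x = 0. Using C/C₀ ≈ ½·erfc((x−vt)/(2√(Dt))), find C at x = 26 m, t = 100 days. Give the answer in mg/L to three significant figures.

For a continuous step input, C/C₀ ≈ ½·erfc((x−vt)/(2√(Dt))).
vt = 0.21 × 100 = 21 m and 2√(Dt) = 2√(0.70 × 100) = 16.73 m.
Argument (x−vt)/(2√(Dt)) = (26 − 21)/16.73 = 0.2989; ½·erfc(0.2989) = 0.3363.
C = 5.3 × 0.3363 = 1.78 mg/L.

1.78 mg/L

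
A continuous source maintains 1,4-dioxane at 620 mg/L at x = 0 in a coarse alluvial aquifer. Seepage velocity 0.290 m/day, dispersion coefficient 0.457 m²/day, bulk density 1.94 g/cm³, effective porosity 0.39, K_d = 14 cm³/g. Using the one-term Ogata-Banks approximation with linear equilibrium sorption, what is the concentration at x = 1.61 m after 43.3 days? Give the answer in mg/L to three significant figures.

17.3 mg/L

Retardation factor R = 1 + ρ_b·K_d/n = 1 + 1.94 × 14/0.39 = 70.64.
Sorption retards both mechanisms: v_R = v/R = 0.004105 m/day, D_R = D/R = 0.006469 m²/day.
v_R·t = 0.004105 × 43.3 = 0.1777465 m; 2√(D_R t) = 1.059 m; argument = (1.61 − 0.1777465)/1.059 = 1.352.
C = C₀ × ½·erfc(1.352) = 620 × 0.02794 = 17.3 mg/L.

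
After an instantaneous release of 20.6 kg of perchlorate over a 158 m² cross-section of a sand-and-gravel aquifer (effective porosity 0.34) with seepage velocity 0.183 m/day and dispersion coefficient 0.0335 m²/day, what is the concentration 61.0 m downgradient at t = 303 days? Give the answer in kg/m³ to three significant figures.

0.0159 kg/m³

For an instantaneous plane source, C(x,t) = M/(n_e·A·√(4πDt)) · exp(−(x−vt)²/(4Dt)), with n_e·A the pore (flow) area.
Plume center vt = 0.183 × 303 = 55.449 m, so the well at 61.0 m is 5.551 m downgradient of the peak.
√(4πDt) = 11.29 m, giving peak height M/(n_e·A·√(4πDt)) = 20.6/(0.34 × 158 × 11.29) = 0.03397 kg/m³.
(x−vt)²/(4Dt) = (5.551)²/(4 × 0.0335 × 303) = 0.7589; exp(−0.7589) = 0.4682.
C = 0.03397 × 0.4682 = 0.0159 kg/m³.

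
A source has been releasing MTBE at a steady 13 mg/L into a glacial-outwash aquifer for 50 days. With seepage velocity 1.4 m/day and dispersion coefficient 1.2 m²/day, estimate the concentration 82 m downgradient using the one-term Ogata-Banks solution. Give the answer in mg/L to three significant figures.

1.78 mg/L

For a continuous step input, C/C₀ ≈ ½·erfc((x−vt)/(2√(Dt))).
vt = 1.4 × 50 = 70 m and 2√(Dt) = 2√(1.2 × 50) = 15.49 m.
Argument (x−vt)/(2√(Dt)) = (82 − 70)/15.49 = 0.7747; ½·erfc(0.7747) = 0.1366.
C = 13 × 0.1366 = 1.78 mg/L.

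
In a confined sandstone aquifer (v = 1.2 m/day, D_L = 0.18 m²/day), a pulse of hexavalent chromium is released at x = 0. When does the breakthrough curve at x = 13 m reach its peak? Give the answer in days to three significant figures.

10.7 days

For the 1D instantaneous-source solution, setting ∂C/∂t = 0 at fixed x gives v²t² + 2Dt − x² = 0, so t = (√(D² + v²x²) − D)/v².
√(D² + v²x²) = √(0.18² + 1.2² × 13²) = 15.60; v² = 1.44.
t = (15.60 − 0.18)/1.44 = 10.7 days (vs. the pure-advection estimate x/v = 10.8 d).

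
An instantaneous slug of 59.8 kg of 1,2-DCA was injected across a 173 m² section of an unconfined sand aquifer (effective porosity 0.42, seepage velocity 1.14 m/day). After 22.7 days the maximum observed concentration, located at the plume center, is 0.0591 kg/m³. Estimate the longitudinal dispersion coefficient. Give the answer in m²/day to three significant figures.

0.680 m²/day

At the plume center C_max = M/(n_e·A·√(4πDt)), so D = M²/(4πt·(n_e·A·C_max)²).
n_e·A·C_max = 0.42 × 173 × 0.0591 = 4.294 kg/m.
D = 59.8²/(4π × 22.7 × 4.294²) = 0.680 m²/day.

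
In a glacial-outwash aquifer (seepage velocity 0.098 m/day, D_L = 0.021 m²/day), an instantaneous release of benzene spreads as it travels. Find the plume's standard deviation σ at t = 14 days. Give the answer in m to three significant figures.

Dispersive spreading gives a Gaussian with σ² = 2Dt; advection only shifts the center.
σ = √(2 × 0.021 × 14) = 0.767 m.

0.767 m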